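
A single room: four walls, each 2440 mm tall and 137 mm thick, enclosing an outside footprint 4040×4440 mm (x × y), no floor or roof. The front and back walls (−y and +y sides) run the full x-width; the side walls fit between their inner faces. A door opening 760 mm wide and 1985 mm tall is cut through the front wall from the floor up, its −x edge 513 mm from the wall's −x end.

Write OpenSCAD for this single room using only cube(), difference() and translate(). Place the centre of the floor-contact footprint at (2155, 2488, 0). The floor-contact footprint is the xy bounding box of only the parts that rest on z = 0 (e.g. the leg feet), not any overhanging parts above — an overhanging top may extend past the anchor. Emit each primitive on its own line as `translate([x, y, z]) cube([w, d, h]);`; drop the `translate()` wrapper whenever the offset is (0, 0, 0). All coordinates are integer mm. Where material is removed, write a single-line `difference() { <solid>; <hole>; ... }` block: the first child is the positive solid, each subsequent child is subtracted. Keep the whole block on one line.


difference() { translate([135, 268, 0]) cube([4040, 137, 2440]); translate([648, 268, 0]) cube([760, 137, 1985]); }
translate([135, 4571, 0]) cube([4040, 137, 2440]);
translate([135, 405, 0]) cube([137, 4166, 2440]);
translate([4038, 405, 0]) cube([137, 4166, 2440]);


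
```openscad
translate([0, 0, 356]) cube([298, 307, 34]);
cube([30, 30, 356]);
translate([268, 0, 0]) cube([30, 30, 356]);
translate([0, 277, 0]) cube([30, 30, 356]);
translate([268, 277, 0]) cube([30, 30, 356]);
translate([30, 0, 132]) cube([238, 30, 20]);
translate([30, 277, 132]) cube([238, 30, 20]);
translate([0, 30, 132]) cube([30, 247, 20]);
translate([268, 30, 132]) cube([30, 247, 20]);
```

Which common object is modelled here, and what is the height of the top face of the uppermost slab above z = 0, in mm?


A stool. The seat height is 390 mm.

A 298×307×34 slab at z = 356 on four corner posts — a stool. The seat top is 356 + 34 = 390 mm.


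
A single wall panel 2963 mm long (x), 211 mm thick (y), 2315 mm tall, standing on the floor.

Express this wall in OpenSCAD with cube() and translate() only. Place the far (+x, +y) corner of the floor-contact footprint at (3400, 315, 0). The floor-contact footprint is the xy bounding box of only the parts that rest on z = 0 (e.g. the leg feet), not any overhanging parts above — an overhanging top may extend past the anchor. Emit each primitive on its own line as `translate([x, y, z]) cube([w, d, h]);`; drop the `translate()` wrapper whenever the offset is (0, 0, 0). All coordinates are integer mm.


translate([437, 104, 0]) cube([2963, 211, 2315]);


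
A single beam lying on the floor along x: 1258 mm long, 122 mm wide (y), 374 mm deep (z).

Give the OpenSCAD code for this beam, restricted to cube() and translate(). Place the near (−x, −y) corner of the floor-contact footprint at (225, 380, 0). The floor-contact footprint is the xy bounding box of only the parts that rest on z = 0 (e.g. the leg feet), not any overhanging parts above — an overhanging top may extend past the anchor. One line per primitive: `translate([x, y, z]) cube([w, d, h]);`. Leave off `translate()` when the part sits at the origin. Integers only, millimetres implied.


translate([225, 380, 0]) cube([1258, 122, 374]);


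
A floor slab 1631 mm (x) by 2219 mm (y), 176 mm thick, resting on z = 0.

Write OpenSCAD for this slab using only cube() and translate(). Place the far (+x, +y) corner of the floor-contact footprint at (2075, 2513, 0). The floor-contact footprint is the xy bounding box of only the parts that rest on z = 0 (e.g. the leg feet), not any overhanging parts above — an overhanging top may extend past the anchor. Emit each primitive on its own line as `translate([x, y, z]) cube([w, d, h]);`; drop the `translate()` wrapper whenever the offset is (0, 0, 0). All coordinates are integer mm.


translate([444, 294, 0]) cube([1631, 2219, 176]);


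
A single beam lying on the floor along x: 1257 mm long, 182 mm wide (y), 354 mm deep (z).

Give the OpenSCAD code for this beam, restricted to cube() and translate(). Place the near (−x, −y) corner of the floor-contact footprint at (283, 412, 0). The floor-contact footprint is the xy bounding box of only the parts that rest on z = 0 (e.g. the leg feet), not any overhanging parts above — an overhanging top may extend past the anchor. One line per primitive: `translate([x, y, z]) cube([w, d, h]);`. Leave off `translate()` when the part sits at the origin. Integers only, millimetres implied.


translate([283, 412, 0]) cube([1257, 182, 354]);


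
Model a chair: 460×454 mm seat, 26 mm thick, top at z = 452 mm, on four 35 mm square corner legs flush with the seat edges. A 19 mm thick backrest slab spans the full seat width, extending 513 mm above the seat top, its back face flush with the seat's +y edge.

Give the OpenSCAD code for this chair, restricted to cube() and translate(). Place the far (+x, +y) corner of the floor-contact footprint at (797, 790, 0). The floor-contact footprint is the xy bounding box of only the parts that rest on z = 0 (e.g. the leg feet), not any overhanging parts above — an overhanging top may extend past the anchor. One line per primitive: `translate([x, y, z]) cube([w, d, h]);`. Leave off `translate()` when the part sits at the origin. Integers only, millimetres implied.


// leg_h = 452 - 26 = 426
translate([337, 336, 426]) cube([460, 454, 26]);
translate([337, 336, 0]) cube([35, 35, 426]);
translate([762, 336, 0]) cube([35, 35, 426]);
translate([337, 755, 0]) cube([35, 35, 426]);
translate([762, 755, 0]) cube([35, 35, 426]);
translate([337, 771, 452]) cube([460, 19, 513]);


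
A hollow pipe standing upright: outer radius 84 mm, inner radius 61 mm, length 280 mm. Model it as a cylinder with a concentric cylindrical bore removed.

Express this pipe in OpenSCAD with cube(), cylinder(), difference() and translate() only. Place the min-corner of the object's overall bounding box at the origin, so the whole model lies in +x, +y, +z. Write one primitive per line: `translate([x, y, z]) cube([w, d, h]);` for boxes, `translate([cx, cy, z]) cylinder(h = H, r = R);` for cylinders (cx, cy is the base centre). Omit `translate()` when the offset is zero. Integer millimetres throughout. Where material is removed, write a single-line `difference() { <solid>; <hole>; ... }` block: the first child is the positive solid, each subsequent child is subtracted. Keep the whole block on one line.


difference() { translate([84, 84, 0]) cylinder(h = 280, r = 84); translate([84, 84, 0]) cylinder(h = 280, r = 61); }


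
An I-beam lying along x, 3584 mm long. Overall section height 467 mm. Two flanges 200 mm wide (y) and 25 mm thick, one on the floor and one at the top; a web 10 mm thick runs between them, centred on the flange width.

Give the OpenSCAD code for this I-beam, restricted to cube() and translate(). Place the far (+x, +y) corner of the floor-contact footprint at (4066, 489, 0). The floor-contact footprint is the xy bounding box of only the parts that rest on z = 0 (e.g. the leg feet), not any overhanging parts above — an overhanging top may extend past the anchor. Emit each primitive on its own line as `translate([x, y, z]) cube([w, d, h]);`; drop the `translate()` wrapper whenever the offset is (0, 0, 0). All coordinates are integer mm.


translate([482, 289, 0]) cube([3584, 200, 25]);
translate([482, 384, 25]) cube([3584, 10, 417]);
translate([482, 289, 442]) cube([3584, 200, 25]);


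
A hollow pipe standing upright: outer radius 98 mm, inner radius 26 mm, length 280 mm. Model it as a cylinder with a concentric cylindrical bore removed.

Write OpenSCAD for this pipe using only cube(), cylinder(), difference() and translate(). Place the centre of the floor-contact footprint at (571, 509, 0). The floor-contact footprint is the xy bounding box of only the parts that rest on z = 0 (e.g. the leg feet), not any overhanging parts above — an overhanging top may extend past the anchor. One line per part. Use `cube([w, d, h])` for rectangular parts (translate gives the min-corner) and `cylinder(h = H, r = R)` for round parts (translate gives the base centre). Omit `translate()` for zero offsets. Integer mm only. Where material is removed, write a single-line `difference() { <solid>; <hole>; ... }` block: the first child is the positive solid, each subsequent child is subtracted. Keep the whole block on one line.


difference() { translate([571, 509, 0]) cylinder(h = 280, r = 98); translate([571, 509, 0]) cylinder(h = 280, r = 26); }


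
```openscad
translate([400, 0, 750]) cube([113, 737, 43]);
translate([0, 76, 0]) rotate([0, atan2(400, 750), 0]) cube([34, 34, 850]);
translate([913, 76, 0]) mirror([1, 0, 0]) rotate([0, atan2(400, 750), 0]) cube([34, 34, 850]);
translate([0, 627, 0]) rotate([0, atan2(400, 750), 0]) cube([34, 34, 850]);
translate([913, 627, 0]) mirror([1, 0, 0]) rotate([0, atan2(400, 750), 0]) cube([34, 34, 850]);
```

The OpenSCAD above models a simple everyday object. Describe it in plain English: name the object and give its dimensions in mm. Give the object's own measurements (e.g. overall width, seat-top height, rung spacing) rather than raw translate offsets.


A sawhorse. A 113×737×43 mm beam (x, y, z) sits on two A-frame leg pairs. Each pair is two raked legs of 34×34 mm section (34 mm along y) splaying symmetrically in x. Each leg rises 750 mm vertically over 400 mm of horizontal reach and is 850 mm long along its own axis. Every leg's outer bottom edge rests on the floor and its outer top edge meets a bottom edge of the beam — the left legs (tilting toward +x) meet the beam's −x bottom edge, the right legs (their mirror images, tilting toward −x) meet its +x bottom edge — so the leg tops tuck under the beam, the beam's underside is 750 mm above the floor, and the feet are 913 mm apart outside-to-outside with the beam centred between them. The two leg pairs are set in 76 mm from either end of the beam.


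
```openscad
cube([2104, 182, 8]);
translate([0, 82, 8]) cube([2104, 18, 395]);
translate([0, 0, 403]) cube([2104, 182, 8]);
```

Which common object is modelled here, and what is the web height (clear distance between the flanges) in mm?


An I-beam. The web height is 395 mm.

Two wide flanges with a thin centred web — an I-beam. Overall 411 mm minus two 8 mm flanges gives a web of 411 − 2·8 = 395 mm.


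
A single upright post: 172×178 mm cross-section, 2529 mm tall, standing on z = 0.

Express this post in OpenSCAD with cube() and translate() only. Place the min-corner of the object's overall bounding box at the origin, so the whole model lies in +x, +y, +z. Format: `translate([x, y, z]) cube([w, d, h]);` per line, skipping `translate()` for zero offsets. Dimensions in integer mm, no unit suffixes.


cube([172, 178, 2529]);


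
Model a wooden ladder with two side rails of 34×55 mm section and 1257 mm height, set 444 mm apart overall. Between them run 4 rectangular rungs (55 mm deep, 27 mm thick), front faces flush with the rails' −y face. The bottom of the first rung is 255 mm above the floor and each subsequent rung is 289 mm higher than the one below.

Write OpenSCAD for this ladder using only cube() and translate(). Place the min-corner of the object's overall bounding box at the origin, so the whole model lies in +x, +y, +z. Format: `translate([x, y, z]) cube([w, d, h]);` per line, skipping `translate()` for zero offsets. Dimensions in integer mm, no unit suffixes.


cube([34, 55, 1257]);
translate([410, 0, 0]) cube([34, 55, 1257]);
translate([34, 0, 255]) cube([376, 55, 27]);
translate([34, 0, 544]) cube([376, 55, 27]);
translate([34, 0, 833]) cube([376, 55, 27]);
translate([34, 0, 1122]) cube([376, 55, 27]);


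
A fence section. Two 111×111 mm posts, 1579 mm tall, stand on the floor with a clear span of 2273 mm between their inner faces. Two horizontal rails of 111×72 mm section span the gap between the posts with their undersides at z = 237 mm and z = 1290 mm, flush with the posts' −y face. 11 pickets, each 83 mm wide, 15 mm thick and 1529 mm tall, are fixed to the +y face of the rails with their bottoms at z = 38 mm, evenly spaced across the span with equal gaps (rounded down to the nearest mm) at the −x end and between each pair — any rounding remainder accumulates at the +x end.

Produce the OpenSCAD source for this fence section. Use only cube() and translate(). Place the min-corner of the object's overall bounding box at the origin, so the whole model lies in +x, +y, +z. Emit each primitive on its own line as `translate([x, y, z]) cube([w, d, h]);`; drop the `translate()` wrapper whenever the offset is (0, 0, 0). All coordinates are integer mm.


cube([111, 111, 1579]);
translate([2384, 0, 0]) cube([111, 111, 1579]);
translate([111, 0, 237]) cube([2273, 111, 72]);
translate([111, 0, 1290]) cube([2273, 111, 72]);
translate([224, 111, 38]) cube([83, 15, 1529]);
translate([420, 111, 38]) cube([83, 15, 1529]);
translate([616, 111, 38]) cube([83, 15, 1529]);
translate([812, 111, 38]) cube([83, 15, 1529]);
translate([1008, 111, 38]) cube([83, 15, 1529]);
translate([1204, 111, 38]) cube([83, 15, 1529]);
translate([1400, 111, 38]) cube([83, 15, 1529]);
translate([1596, 111, 38]) cube([83, 15, 1529]);
translate([1792, 111, 38]) cube([83, 15, 1529]);
translate([1988, 111, 38]) cube([83, 15, 1529]);
translate([2184, 111, 38]) cube([83, 15, 1529]);


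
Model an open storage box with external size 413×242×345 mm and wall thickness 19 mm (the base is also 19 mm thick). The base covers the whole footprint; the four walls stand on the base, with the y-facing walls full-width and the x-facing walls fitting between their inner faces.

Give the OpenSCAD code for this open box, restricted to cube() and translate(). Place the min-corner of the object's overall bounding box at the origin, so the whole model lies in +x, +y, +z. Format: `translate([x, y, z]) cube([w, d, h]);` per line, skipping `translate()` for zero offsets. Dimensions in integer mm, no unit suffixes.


cube([413, 242, 19]);
translate([0, 0, 19]) cube([413, 19, 326]);
translate([0, 223, 19]) cube([413, 19, 326]);
translate([0, 19, 19]) cube([19, 204, 326]);
translate([394, 19, 19]) cube([19, 204, 326]);


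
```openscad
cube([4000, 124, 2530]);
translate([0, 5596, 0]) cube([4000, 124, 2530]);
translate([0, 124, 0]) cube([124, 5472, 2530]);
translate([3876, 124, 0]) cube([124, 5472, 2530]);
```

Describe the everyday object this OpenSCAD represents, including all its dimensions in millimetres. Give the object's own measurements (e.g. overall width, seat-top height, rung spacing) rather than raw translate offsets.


The wall frame of a small rectangular building: four walls, each 2530 mm tall and 124 mm thick, enclosing a footprint 4000 mm (x) by 5720 mm (y) outside-to-outside, with no floor or roof. The front and back walls (the −y and +y sides) span the full width; the two side walls fit between them.


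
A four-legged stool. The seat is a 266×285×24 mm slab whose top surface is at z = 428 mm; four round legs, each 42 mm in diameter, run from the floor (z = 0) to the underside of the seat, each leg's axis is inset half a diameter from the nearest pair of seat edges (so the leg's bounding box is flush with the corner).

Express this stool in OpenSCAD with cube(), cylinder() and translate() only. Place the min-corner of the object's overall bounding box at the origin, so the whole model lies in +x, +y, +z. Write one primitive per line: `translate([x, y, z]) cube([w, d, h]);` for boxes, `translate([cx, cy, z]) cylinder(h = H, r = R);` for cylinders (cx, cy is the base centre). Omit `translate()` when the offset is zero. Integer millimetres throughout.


translate([0, 0, 404]) cube([266, 285, 24]);
translate([21, 21, 0]) cylinder(h = 404, r = 21);
translate([245, 21, 0]) cylinder(h = 404, r = 21);
translate([21, 264, 0]) cylinder(h = 404, r = 21);
translate([245, 264, 0]) cylinder(h = 404, r = 21);


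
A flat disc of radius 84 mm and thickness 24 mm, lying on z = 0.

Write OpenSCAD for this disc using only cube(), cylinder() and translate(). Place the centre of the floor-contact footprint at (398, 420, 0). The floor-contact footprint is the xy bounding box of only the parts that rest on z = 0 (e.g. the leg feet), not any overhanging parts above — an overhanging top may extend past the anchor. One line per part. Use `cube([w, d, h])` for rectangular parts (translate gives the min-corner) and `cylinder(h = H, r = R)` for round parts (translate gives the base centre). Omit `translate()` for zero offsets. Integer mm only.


translate([398, 420, 0]) cylinder(h = 24, r = 84);


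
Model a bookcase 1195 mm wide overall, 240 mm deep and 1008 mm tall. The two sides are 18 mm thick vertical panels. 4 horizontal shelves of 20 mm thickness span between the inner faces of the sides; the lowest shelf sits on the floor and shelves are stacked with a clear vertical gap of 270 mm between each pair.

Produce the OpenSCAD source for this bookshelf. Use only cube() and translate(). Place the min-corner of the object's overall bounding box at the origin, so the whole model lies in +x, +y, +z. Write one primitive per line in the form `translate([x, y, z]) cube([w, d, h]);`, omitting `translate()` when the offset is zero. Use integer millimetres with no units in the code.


cube([18, 240, 1008]);
translate([1177, 0, 0]) cube([18, 240, 1008]);
translate([18, 0, 0]) cube([1159, 240, 20]);
translate([18, 0, 290]) cube([1159, 240, 20]);
translate([18, 0, 580]) cube([1159, 240, 20]);
translate([18, 0, 870]) cube([1159, 240, 20]);


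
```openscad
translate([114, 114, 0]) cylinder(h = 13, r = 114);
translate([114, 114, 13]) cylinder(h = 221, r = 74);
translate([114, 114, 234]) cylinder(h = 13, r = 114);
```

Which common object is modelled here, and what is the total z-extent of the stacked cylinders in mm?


A spool. The overall height is 247 mm.

Three coaxial cylinders, large–small–large — a spool. Two 13 mm flanges and a 221 mm core give 13 + 221 + 13 = 247 mm.


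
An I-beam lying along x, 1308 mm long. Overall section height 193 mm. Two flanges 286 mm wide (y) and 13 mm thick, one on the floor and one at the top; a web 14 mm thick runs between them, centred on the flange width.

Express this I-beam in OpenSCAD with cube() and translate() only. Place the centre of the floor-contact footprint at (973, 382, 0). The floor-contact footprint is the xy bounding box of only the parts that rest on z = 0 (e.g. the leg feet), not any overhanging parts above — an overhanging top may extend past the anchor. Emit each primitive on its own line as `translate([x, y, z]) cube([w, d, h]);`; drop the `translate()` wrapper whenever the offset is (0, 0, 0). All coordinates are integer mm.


translate([319, 239, 0]) cube([1308, 286, 13]);
translate([319, 375, 13]) cube([1308, 14, 167]);
translate([319, 239, 180]) cube([1308, 286, 13]);


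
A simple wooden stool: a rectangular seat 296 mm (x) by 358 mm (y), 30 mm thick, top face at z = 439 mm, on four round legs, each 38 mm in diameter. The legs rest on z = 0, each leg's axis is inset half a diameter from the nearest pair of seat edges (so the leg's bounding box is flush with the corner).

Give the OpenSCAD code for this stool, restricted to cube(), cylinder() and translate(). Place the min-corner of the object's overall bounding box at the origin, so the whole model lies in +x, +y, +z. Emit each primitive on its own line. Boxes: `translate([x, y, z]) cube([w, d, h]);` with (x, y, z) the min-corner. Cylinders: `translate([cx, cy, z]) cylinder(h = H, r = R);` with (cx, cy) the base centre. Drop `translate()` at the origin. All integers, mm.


// leg_h = 439 - 30 = 409
translate([0, 0, 409]) cube([296, 358, 30]);
translate([19, 19, 0]) cylinder(h = 409, r = 19);
translate([277, 19, 0]) cylinder(h = 409, r = 19);
translate([19, 339, 0]) cylinder(h = 409, r = 19);
translate([277, 339, 0]) cylinder(h = 409, r = 19);


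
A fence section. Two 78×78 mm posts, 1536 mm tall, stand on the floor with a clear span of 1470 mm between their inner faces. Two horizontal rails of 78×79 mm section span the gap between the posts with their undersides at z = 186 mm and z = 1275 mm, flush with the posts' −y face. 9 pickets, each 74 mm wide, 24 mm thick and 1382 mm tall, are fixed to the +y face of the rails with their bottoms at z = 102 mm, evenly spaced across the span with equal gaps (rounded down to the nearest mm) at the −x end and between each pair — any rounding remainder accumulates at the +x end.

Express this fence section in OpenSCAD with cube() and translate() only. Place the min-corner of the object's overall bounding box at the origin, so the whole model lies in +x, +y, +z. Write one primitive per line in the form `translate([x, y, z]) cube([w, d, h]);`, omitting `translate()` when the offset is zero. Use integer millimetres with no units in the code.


cube([78, 78, 1536]);
translate([1548, 0, 0]) cube([78, 78, 1536]);
translate([78, 0, 186]) cube([1470, 78, 79]);
translate([78, 0, 1275]) cube([1470, 78, 79]);
translate([158, 78, 102]) cube([74, 24, 1382]);
translate([312, 78, 102]) cube([74, 24, 1382]);
translate([466, 78, 102]) cube([74, 24, 1382]);
translate([620, 78, 102]) cube([74, 24, 1382]);
translate([774, 78, 102]) cube([74, 24, 1382]);
translate([928, 78, 102]) cube([74, 24, 1382]);
translate([1082, 78, 102]) cube([74, 24, 1382]);
translate([1236, 78, 102]) cube([74, 24, 1382]);
translate([1390, 78, 102]) cube([74, 24, 1382]);


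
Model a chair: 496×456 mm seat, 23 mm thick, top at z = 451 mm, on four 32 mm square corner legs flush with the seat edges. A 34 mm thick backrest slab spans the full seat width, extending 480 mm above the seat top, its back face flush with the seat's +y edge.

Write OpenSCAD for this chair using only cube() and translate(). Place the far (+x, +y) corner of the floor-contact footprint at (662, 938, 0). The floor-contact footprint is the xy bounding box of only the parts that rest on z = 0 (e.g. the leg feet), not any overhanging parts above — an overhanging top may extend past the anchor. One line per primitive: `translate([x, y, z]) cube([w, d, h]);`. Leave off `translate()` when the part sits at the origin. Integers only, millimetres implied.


translate([166, 482, 428]) cube([496, 456, 23]);
translate([166, 482, 0]) cube([32, 32, 428]);
translate([630, 482, 0]) cube([32, 32, 428]);
translate([166, 906, 0]) cube([32, 32, 428]);
translate([630, 906, 0]) cube([32, 32, 428]);
translate([166, 904, 451]) cube([496, 34, 480]);


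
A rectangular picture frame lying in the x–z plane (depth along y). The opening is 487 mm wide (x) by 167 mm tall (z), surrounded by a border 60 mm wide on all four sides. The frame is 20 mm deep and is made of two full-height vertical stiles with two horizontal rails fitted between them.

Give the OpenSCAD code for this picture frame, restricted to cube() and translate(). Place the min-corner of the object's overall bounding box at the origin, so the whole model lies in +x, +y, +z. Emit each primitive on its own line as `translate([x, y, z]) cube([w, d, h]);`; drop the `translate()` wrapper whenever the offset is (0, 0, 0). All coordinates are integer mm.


cube([60, 20, 287]);
translate([547, 0, 0]) cube([60, 20, 287]);
translate([60, 0, 0]) cube([487, 20, 60]);
translate([60, 0, 227]) cube([487, 20, 60]);


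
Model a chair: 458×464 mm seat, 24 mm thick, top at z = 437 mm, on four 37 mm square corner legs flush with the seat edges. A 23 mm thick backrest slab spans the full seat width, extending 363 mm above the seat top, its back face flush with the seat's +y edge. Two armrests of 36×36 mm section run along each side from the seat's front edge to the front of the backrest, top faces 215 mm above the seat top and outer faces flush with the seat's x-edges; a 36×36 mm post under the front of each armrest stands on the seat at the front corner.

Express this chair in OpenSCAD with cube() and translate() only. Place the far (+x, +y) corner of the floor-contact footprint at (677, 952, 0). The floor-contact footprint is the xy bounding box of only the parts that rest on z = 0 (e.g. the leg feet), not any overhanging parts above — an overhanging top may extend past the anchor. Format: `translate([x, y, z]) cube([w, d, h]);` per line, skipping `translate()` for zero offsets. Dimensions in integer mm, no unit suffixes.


// leg_h = 437 - 24 = 413
// arm post h = 215 - 36 = 179
translate([219, 488, 413]) cube([458, 464, 24]);
translate([219, 488, 0]) cube([37, 37, 413]);
translate([640, 488, 0]) cube([37, 37, 413]);
translate([219, 915, 0]) cube([37, 37, 413]);
translate([640, 915, 0]) cube([37, 37, 413]);
translate([219, 929, 437]) cube([458, 23, 363]);
translate([219, 488, 616]) cube([36, 441, 36]);
translate([641, 488, 616]) cube([36, 441, 36]);
translate([219, 488, 437]) cube([36, 36, 179]);
translate([641, 488, 437]) cube([36, 36, 179]);


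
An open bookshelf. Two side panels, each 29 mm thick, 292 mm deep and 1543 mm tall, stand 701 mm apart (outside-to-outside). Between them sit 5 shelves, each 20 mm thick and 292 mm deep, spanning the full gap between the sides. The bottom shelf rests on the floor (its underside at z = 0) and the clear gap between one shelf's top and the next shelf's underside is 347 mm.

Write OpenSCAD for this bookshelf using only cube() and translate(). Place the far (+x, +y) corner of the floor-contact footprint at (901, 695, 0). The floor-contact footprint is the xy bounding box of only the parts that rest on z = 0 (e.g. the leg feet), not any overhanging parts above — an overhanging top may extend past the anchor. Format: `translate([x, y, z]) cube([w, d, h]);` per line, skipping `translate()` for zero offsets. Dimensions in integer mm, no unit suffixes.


translate([200, 403, 0]) cube([29, 292, 1543]);
translate([872, 403, 0]) cube([29, 292, 1543]);
translate([229, 403, 0]) cube([643, 292, 20]);
translate([229, 403, 367]) cube([643, 292, 20]);
translate([229, 403, 734]) cube([643, 292, 20]);
translate([229, 403, 1101]) cube([643, 292, 20]);
translate([229, 403, 1468]) cube([643, 292, 20]);


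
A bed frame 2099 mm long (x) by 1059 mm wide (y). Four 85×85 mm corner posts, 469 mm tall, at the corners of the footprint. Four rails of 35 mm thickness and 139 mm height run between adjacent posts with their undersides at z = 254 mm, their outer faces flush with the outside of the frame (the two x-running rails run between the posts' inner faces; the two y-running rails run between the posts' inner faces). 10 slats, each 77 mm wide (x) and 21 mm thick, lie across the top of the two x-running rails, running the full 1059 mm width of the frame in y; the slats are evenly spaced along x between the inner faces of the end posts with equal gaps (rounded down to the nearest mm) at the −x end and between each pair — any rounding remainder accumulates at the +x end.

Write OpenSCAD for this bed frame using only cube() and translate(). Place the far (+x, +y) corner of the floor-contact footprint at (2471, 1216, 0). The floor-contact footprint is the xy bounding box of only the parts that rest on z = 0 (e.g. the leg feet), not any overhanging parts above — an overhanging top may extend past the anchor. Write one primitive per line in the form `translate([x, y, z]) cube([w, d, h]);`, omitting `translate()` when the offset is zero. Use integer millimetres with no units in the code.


translate([372, 157, 0]) cube([85, 85, 469]);
translate([372, 1131, 0]) cube([85, 85, 469]);
translate([2386, 157, 0]) cube([85, 85, 469]);
translate([2386, 1131, 0]) cube([85, 85, 469]);
translate([457, 157, 254]) cube([1929, 35, 139]);
translate([457, 1181, 254]) cube([1929, 35, 139]);
translate([372, 242, 254]) cube([35, 889, 139]);
translate([2436, 242, 254]) cube([35, 889, 139]);
translate([562, 157, 393]) cube([77, 1059, 21]);
translate([744, 157, 393]) cube([77, 1059, 21]);
translate([926, 157, 393]) cube([77, 1059, 21]);
translate([1108, 157, 393]) cube([77, 1059, 21]);
translate([1290, 157, 393]) cube([77, 1059, 21]);
translate([1472, 157, 393]) cube([77, 1059, 21]);
translate([1654, 157, 393]) cube([77, 1059, 21]);
translate([1836, 157, 393]) cube([77, 1059, 21]);
translate([2018, 157, 393]) cube([77, 1059, 21]);
translate([2200, 157, 393]) cube([77, 1059, 21]);


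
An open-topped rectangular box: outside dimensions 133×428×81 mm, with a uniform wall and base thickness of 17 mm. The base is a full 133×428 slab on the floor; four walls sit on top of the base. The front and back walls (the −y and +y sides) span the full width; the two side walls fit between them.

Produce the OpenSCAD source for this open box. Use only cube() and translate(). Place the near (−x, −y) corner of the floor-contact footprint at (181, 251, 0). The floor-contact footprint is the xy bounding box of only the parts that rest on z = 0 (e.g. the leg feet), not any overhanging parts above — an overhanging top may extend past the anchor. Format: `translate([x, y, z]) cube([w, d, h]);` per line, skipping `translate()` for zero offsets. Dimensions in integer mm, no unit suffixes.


translate([181, 251, 0]) cube([133, 428, 17]);
translate([181, 251, 17]) cube([133, 17, 64]);
translate([181, 662, 17]) cube([133, 17, 64]);
translate([181, 268, 17]) cube([17, 394, 64]);
translate([297, 268, 17]) cube([17, 394, 64]);


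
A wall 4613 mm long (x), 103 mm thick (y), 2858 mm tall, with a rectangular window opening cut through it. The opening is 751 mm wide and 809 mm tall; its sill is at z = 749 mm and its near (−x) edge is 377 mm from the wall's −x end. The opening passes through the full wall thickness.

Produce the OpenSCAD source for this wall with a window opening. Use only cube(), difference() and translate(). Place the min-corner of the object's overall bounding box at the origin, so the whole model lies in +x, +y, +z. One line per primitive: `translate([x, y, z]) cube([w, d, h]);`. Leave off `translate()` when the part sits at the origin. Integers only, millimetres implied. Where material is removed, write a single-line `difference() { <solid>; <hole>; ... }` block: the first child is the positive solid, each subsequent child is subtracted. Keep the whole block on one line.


difference() { cube([4613, 103, 2858]); translate([377, 0, 749]) cube([751, 103, 809]); }


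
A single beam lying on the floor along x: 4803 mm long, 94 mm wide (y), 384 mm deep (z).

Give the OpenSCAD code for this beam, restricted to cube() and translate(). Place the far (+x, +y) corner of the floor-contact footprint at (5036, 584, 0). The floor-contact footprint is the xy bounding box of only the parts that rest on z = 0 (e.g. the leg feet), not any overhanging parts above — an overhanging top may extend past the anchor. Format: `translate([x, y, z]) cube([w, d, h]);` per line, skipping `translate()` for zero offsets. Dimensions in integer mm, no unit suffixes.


translate([233, 490, 0]) cube([4803, 94, 384]);


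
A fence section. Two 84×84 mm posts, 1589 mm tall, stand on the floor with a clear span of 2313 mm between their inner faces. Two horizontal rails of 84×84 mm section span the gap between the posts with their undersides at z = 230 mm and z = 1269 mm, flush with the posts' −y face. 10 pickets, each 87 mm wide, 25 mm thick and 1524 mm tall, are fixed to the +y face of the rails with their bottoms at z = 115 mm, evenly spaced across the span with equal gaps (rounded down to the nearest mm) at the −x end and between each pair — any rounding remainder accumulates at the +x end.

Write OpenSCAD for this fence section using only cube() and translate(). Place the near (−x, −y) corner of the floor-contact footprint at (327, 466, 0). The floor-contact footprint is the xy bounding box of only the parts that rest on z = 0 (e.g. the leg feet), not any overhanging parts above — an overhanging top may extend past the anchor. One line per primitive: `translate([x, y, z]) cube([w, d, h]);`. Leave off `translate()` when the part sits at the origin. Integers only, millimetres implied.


translate([327, 466, 0]) cube([84, 84, 1589]);
translate([2724, 466, 0]) cube([84, 84, 1589]);
translate([411, 466, 230]) cube([2313, 84, 84]);
translate([411, 466, 1269]) cube([2313, 84, 84]);
translate([542, 550, 115]) cube([87, 25, 1524]);
translate([760, 550, 115]) cube([87, 25, 1524]);
translate([978, 550, 115]) cube([87, 25, 1524]);
translate([1196, 550, 115]) cube([87, 25, 1524]);
translate([1414, 550, 115]) cube([87, 25, 1524]);
translate([1632, 550, 115]) cube([87, 25, 1524]);
translate([1850, 550, 115]) cube([87, 25, 1524]);
translate([2068, 550, 115]) cube([87, 25, 1524]);
translate([2286, 550, 115]) cube([87, 25, 1524]);
translate([2504, 550, 115]) cube([87, 25, 1524]);


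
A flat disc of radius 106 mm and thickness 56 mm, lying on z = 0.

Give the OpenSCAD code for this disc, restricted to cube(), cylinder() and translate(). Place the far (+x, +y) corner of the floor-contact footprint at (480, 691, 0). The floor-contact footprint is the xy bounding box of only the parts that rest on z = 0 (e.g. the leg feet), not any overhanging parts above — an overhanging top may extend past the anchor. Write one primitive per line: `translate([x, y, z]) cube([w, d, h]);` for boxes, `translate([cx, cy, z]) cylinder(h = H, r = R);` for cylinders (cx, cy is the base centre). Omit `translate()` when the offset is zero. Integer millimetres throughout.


translate([374, 585, 0]) cylinder(h = 56, r = 106);


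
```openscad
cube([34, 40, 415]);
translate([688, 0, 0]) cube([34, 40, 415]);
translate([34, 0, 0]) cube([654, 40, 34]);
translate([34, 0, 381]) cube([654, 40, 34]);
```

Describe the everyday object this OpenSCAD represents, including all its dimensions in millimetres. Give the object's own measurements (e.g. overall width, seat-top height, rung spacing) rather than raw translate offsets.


A rectangular picture frame lying in the x–z plane (depth along y). The opening is 654 mm wide (x) by 347 mm tall (z), surrounded by a border 34 mm wide on all four sides. The frame is 40 mm deep and is made of two full-height vertical stiles with two horizontal rails fitted between them.


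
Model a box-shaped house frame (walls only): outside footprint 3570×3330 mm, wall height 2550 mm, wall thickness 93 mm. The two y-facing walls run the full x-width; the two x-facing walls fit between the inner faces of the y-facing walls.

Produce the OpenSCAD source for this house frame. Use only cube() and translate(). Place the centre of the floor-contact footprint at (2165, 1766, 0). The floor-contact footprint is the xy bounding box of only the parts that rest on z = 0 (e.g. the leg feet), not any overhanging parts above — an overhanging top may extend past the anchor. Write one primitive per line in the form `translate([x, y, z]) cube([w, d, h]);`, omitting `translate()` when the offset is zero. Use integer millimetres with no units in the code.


translate([380, 101, 0]) cube([3570, 93, 2550]);
translate([380, 3338, 0]) cube([3570, 93, 2550]);
translate([380, 194, 0]) cube([93, 3144, 2550]);
translate([3857, 194, 0]) cube([93, 3144, 2550]);


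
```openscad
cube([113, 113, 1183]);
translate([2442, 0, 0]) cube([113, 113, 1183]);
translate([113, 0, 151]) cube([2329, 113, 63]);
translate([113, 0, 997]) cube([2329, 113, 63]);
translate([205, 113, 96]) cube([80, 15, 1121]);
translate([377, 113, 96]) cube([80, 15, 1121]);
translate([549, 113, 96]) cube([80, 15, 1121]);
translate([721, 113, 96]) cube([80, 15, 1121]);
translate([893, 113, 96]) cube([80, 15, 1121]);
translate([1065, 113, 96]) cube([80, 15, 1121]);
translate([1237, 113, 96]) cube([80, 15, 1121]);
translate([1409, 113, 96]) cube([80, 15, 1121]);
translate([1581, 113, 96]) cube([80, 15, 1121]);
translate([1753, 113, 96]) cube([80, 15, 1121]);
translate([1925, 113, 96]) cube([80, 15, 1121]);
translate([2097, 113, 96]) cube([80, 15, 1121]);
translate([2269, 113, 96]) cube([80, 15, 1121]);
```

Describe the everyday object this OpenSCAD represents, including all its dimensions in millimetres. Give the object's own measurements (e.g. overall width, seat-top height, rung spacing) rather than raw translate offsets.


A fence section. Two 113×113 mm posts, 1183 mm tall, stand on the floor with a clear span of 2329 mm between their inner faces. Two horizontal rails of 113×63 mm section span the gap between the posts with their undersides at z = 151 mm and z = 997 mm, flush with the posts' −y face. 13 pickets, each 80 mm wide, 15 mm thick and 1121 mm tall, are fixed to the +y face of the rails with their bottoms at z = 96 mm, spaced across the span with a 92 mm gap after the −x post and between neighbouring pickets, with 93 mm left before the +x post.


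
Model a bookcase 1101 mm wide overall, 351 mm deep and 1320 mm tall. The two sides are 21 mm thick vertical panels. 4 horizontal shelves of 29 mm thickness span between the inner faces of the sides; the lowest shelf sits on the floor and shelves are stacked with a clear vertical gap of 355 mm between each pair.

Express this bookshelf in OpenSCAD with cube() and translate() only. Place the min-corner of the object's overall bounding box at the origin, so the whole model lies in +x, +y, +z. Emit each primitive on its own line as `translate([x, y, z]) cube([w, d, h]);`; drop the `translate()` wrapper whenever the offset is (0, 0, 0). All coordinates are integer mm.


cube([21, 351, 1320]);
translate([1080, 0, 0]) cube([21, 351, 1320]);
translate([21, 0, 0]) cube([1059, 351, 29]);
translate([21, 0, 384]) cube([1059, 351, 29]);
translate([21, 0, 768]) cube([1059, 351, 29]);
translate([21, 0, 1152]) cube([1059, 351, 29]);


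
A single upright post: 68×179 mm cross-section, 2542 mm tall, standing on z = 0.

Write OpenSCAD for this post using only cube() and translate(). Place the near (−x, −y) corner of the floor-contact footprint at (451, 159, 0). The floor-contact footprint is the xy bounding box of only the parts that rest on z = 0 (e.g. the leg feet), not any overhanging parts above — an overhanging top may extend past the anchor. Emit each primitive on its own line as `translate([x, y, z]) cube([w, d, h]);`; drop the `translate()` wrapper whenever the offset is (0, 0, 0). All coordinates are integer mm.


translate([451, 159, 0]) cube([68, 179, 2542]);


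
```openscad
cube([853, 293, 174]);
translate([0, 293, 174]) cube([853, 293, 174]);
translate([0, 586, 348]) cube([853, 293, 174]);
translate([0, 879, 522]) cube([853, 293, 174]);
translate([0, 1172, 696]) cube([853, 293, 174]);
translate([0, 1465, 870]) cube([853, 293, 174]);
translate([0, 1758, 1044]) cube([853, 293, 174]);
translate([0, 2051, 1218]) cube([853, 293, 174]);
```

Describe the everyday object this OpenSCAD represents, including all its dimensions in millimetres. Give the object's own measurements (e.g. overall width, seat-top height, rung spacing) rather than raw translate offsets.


A straight staircase of 8 solid steps. Each step is 853 mm wide (x), 293 mm deep (y, the going) and 174 mm tall (the rise). The first step rests on the floor; each subsequent step sits one going further in +y and one rise higher in +z, directly behind and above the previous step with no overlap.


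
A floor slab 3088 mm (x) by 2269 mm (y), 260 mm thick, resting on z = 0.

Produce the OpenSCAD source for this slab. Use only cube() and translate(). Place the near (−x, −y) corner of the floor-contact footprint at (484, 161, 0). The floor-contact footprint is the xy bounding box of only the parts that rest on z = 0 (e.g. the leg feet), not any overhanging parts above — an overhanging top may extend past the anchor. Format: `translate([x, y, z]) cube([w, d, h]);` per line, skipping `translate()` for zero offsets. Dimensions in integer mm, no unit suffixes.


translate([484, 161, 0]) cube([3088, 2269, 260]);


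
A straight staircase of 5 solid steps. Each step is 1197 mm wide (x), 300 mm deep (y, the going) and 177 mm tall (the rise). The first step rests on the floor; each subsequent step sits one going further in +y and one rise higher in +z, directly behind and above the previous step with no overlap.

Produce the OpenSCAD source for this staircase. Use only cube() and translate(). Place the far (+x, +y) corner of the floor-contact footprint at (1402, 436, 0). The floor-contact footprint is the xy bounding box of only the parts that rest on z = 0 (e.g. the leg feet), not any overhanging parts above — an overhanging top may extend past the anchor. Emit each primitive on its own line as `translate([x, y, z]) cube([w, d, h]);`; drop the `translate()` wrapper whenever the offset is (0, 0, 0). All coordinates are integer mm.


translate([205, 136, 0]) cube([1197, 300, 177]);
translate([205, 436, 177]) cube([1197, 300, 177]);
translate([205, 736, 354]) cube([1197, 300, 177]);
translate([205, 1036, 531]) cube([1197, 300, 177]);
translate([205, 1336, 708]) cube([1197, 300, 177]);
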